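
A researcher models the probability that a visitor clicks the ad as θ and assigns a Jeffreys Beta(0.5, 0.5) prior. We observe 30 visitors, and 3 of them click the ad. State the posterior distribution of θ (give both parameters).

The binomial likelihood is conjugate to the Beta prior: with 3 successes and 27 failures, the posterior is Beta(0.5+3, 0.5+27) = Beta(3.5, 27.5).

Posterior: Beta(3.5, 27.5)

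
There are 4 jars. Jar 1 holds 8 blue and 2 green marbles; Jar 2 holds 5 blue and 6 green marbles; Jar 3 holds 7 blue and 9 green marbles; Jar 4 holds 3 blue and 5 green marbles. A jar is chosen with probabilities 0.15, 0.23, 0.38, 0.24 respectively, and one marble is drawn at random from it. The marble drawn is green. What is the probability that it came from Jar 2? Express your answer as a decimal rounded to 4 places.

Tabulate prior·likelihood by source: [1] prior 0.15, lik 0.2, product 0.03000; [2] prior 0.23, lik 0.5455, product 0.1255; [3] prior 0.38, lik 0.5625, product 0.2137; [4] prior 0.24, lik 0.625, product 0.1500.
Normalizing constant = 0.51920; the posterior for Jar 2 is its product over the sum, 0.1255/0.51920 = 0.2416.

Posterior probability ≈ 0.2416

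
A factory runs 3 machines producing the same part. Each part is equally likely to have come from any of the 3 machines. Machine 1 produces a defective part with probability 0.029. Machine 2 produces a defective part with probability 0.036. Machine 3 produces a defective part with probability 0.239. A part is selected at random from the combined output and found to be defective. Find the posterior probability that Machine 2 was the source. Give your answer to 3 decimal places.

P(defective|M1) = 0.029; P(defective|M2) = 0.036; P(defective|M3) = 0.239.
Prior × likelihood for each source: 0.333333·0.029=0.009667, 0.333333·0.036=0.01200, 0.333333·0.239=0.07967. Summing gives P(defective) = 0.10133.
P(Machine 2 | defective) = 0.01200 / 0.10133 = 0.118.

Posterior probability ≈ 0.118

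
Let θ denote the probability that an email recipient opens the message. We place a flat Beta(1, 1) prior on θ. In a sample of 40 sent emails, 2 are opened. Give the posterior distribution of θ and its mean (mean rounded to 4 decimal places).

Observing 2 successes and 38 failures updates Beta(1, 1) by adding the success and failure counts to the two shape parameters: α = 1+2 = 3, β = 1+38 = 39.
Posterior mean = α/(α+β) = 3/42 = 0.0714.

Posterior: Beta(3, 39); mean ≈ 0.0714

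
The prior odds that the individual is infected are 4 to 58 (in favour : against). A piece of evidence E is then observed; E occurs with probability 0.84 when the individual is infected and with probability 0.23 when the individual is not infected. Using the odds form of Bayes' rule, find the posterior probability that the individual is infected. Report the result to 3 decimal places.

Prior odds = 4/58 = 0.068966.
Likelihood ratio for E = 0.84/0.23 = 3.6522.
Posterior odds = prior odds × LR = 0.25187.
Posterior probability = odds/(1+odds) = 0.25187/1.2519 = 0.201.

Posterior probability ≈ 0.201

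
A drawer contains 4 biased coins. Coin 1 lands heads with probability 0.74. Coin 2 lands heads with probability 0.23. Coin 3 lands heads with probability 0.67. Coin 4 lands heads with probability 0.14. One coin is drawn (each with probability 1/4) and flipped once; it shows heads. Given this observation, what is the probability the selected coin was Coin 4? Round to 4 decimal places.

P(heads|C1) = 0.74; P(heads|C2) = 0.23; P(heads|C3) = 0.67; P(heads|C4) = 0.14.
Prior × likelihood for each source: 0.25·0.74=0.1850, 0.25·0.23=0.05750, 0.25·0.67=0.1675, 0.25·0.14=0.03500. Summing gives P(heads) = 0.44500.
P(Coin 4 | heads) = 0.03500 / 0.44500 = 0.0787.

Posterior probability ≈ 0.0787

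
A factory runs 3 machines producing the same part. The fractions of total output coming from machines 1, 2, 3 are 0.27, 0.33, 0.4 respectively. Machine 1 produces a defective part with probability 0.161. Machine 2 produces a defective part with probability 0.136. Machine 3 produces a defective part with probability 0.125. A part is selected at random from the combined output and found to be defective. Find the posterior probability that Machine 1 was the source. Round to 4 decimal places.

Posterior probability ≈ 0.3142

P(defective|M1) = 0.161; P(defective|M2) = 0.136; P(defective|M3) = 0.125.
Prior × likelihood for each source: 0.27·0.161=0.04347, 0.33·0.136=0.04488, 0.4·0.125=0.05000. Summing gives P(defective) = 0.13835.
P(Machine 1 | defective) = 0.04347 / 0.13835 = 0.3142.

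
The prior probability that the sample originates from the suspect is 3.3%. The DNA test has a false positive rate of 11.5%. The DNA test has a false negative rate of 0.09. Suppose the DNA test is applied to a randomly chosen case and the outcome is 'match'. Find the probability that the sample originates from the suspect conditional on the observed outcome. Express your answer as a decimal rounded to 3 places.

Let H be the event that the sample originates from the suspect. P(H) = 0.033, so P(¬H) = 0.967. With E the 'match' result, P(E|H) = 0.91 and P(E|¬H) = 0.115.
P(E) = 0.91·0.033 + 0.115·0.967 = 0.030030 + 0.11120 = 0.14123.
By Bayes' theorem, P(H|E) = 0.030030 / 0.14123 = 0.213.

P(H | E) ≈ 0.213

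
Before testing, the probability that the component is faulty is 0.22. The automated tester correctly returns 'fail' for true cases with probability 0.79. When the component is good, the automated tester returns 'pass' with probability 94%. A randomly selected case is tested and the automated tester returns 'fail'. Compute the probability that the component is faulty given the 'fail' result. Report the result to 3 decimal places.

Write H for 'the component is faulty'. Prior odds H:¬H = 0.22/0.78 = 0.28205. For the 'fail' outcome, the likelihood ratio is 0.79/0.06 = 13.167.
Posterior odds = 0.28205 × 13.167 = 3.7137, so P(H|E) = 3.7137/(1+3.7137) = 0.788.

P(H | E) ≈ 0.788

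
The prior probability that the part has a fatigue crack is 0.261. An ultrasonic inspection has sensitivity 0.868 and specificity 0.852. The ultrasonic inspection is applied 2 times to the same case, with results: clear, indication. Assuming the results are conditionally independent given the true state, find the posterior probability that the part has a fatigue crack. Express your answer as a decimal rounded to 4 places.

Posterior P(H) ≈ 0.2429

With H the event that the part has a fatigue crack, the joint likelihood of the observed sequence is P(data|H) = 0.132·0.868 = 0.11458 and P(data|¬H) = 0.852·0.148 = 0.12610.
Bayes: P(H|data) = 0.261·0.11458 / (0.261·0.11458 + 0.739·0.12610) = 0.029904/0.12309 = 0.2429.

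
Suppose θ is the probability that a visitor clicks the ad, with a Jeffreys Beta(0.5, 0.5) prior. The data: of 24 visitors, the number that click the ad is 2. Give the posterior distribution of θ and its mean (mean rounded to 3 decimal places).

Posterior: Beta(2.5, 22.5); mean ≈ 0.100

Observing 2 successes and 22 failures updates Beta(0.5, 0.5) by adding the success and failure counts to the two shape parameters: α = 0.5+2 = 2.5, β = 0.5+22 = 22.5.
E[θ | data] = 2.5/(2.5+22.5) = 0.100.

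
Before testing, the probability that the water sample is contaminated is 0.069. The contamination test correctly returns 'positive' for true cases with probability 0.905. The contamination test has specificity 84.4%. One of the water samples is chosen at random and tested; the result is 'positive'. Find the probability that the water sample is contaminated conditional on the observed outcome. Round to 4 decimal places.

P(H | E) ≈ 0.3007

Let H be the event that the water sample is contaminated. P(H) = 0.069, so P(¬H) = 0.931. With E the 'positive' result, P(E|H) = 0.905 and P(E|¬H) = 0.156.
P(E) = 0.905·0.069 + 0.156·0.931 = 0.062445 + 0.14524 = 0.20768.
By Bayes' theorem, P(H|E) = 0.062445 / 0.20768 = 0.3007.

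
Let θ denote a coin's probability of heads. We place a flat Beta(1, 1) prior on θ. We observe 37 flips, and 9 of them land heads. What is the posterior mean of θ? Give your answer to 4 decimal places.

Observing 9 successes and 28 failures updates Beta(1, 1) by adding the success and failure counts to the two shape parameters: α = 1+9 = 10, β = 1+28 = 29.
E[θ | data] = 10/(10+29) = 0.2564.

Posterior mean ≈ 0.2564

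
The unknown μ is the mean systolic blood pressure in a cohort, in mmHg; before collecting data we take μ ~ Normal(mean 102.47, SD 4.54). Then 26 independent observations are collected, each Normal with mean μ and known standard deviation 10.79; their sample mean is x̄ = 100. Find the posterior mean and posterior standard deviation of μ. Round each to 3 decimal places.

Posterior mean ≈ 100.441; posterior SD ≈ 1.918

Prior precision 1/τ₀² = 1/4.54² = 0.0485164; data precision n/σ² = 26/10.79² = 0.223321.
Posterior precision = 0.0485164 + 0.223321 = 0.271838, giving posterior SD = 1/√0.271838 = 1.918.
Posterior mean = (0.0485164·102.47 + 0.223321·100) / 0.271838 = 100.441.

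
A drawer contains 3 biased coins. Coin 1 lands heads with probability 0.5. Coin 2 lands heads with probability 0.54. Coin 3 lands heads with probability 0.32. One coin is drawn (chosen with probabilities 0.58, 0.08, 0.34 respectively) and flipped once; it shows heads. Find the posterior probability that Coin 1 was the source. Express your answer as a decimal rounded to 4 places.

P(heads|C1) = 0.5; P(heads|C2) = 0.54; P(heads|C3) = 0.32.
Prior × likelihood for each source: 0.58·0.5=0.2900, 0.08·0.54=0.04320, 0.34·0.32=0.1088. Summing gives P(heads) = 0.44200.
P(Coin 1 | heads) = 0.2900 / 0.44200 = 0.6561.

Posterior probability ≈ 0.6561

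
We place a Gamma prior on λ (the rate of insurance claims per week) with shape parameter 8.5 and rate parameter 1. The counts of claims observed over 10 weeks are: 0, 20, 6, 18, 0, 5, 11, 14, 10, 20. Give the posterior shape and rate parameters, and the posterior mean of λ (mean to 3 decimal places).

Total count ∑xᵢ = 104 over n = 10 weeks.
Gamma is conjugate to the Poisson likelihood: posterior is Gamma(shape = 8.5+104 = 112.5, rate = 1+10 = 11).
Posterior mean = shape/rate = 112.5/11 = 10.227.

Posterior: Gamma(shape=112.5, rate=11); mean ≈ 10.227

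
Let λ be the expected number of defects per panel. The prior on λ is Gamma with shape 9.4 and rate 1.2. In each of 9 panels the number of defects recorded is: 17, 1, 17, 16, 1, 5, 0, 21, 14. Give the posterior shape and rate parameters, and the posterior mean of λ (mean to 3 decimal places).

The Poisson likelihood adds the total count to the shape and the number of exposure periods to the rate. Here ∑xᵢ = 92 and n = 9, so shape 9.4→101.4 and rate 1.2→10.2.
Posterior mean = shape/rate = 101.4/10.2 = 9.941.

Posterior: Gamma(shape=101.4, rate=10.2); mean ≈ 9.941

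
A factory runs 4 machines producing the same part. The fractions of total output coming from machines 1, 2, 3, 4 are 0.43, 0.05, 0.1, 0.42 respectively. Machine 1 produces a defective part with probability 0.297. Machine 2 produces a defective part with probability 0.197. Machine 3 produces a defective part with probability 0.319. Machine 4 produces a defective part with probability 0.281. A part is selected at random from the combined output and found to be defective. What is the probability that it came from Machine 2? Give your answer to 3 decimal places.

Posterior probability ≈ 0.034

P(defective|M1) = 0.297; P(defective|M2) = 0.197; P(defective|M3) = 0.319; P(defective|M4) = 0.281.
Prior × likelihood for each source: 0.43·0.297=0.1277, 0.05·0.197=0.009850, 0.1·0.319=0.03190, 0.42·0.281=0.1180. Summing gives P(defective) = 0.28748.
P(Machine 2 | defective) = 0.009850 / 0.28748 = 0.034.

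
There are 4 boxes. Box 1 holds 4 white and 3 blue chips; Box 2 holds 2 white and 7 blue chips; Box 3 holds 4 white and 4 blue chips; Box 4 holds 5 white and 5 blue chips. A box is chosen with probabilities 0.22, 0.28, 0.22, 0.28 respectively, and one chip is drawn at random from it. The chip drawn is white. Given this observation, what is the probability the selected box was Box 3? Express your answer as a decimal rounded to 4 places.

Posterior probability ≈ 0.2512

P(white|Box 1) = 0.5714; P(white|Box 2) = 0.2222; P(white|Box 3) = 0.5; P(white|Box 4) = 0.5.
Prior × likelihood for each source: 0.22·0.5714=0.1257, 0.28·0.2222=0.06222, 0.22·0.5=0.1100, 0.28·0.5=0.1400. Summing gives P(white) = 0.43794.
P(Box 3 | white) = 0.1100 / 0.43794 = 0.2512.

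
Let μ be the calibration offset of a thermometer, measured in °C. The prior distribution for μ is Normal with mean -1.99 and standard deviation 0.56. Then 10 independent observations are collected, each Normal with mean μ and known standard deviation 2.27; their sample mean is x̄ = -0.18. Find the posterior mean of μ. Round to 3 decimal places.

Posterior mean ≈ -1.305

With known σ, the Normal prior is conjugate. Weight on the data is w = (n/σ²)/(n/σ² + 1/τ₀²) = 1.94065/(1.94065+3.18878) = 0.37834.
Posterior mean = w·x̄ + (1−w)·μ₀ = 0.37834·-0.18 + 0.62166·-1.99 = -1.305.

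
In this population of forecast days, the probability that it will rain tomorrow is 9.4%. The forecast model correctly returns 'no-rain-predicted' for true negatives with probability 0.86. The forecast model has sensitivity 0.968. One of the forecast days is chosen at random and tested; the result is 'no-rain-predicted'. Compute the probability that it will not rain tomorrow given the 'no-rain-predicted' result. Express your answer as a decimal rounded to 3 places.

Write H for 'it will rain tomorrow'. Prior odds H:¬H = 0.094/0.906 = 0.10375. For the 'no-rain-predicted' outcome, the likelihood ratio is 0.032/0.86 = 0.037209.
Posterior odds = 0.10375 × 0.037209 = 0.0038606, so P(H|E) = 0.0038606/(1+0.0038606) = 0.004. Then P(¬H|E) = 1 − 0.004 = 0.996.

P(¬H | E) ≈ 0.996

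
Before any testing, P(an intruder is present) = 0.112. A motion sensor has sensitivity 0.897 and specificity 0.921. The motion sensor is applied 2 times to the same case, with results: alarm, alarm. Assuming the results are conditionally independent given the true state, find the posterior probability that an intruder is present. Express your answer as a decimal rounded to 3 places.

Posterior P(H) ≈ 0.942

Let H be the event that an intruder is present; start with P(H) = 0.112. P('alarm'|H) = 0.897, P('alarm'|¬H) = 0.079.
Update on result 1 ('alarm'): P(H) ← 0.897·0.1120 / (0.897·0.1120 + 0.079·0.8880) = 0.10046/0.17062 = 0.5888.
Update on result 2 ('alarm'): P(H) ← 0.897·0.5888 / (0.897·0.5888 + 0.079·0.4112) = 0.52818/0.56066 = 0.9421.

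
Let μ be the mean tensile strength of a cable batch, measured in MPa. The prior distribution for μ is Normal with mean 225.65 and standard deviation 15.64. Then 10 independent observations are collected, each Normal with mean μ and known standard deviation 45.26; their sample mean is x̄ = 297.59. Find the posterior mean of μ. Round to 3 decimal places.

With known σ, the Normal prior is conjugate. Weight on the data is w = (n/σ²)/(n/σ² + 1/τ₀²) = 0.00488170/(0.00488170+0.00408815) = 0.54423.
Posterior mean = w·x̄ + (1−w)·μ₀ = 0.54423·297.59 + 0.45577·225.65 = 264.802.

Posterior mean ≈ 264.802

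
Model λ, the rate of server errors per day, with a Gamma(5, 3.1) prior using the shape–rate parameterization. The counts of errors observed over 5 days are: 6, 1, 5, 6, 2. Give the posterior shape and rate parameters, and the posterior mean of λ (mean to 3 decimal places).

Posterior: Gamma(shape=25, rate=8.1); mean ≈ 3.086

Total count ∑xᵢ = 20 over n = 5 days.
Gamma is conjugate to the Poisson likelihood: posterior is Gamma(shape = 5+20 = 25, rate = 3.1+5 = 8.1).
E[λ | data] = 25/8.1 = 3.086.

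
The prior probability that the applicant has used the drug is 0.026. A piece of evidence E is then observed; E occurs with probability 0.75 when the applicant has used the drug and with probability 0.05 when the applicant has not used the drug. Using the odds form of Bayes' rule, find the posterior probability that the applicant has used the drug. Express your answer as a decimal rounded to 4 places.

Prior odds = 0.026/(1−0.026) = 0.026694.
Likelihood ratio for E = 0.75/0.05 = 15.000.
Posterior odds = prior odds × LR = 0.40041.
Posterior probability = odds/(1+odds) = 0.40041/1.4004 = 0.2859.

Posterior probability ≈ 0.2859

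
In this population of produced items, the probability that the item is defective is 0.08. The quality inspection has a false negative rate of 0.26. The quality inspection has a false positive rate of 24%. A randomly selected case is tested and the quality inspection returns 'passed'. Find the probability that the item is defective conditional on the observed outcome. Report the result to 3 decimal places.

P(H | E) ≈ 0.029

Let H be the event that the item is defective. P(H) = 0.08, so P(¬H) = 0.92. With E the 'passed' result, P(E|H) = 0.26 and P(E|¬H) = 0.76.
P(E) = 0.26·0.08 + 0.76·0.92 = 0.020800 + 0.69920 = 0.72000.
By Bayes' theorem, P(H|E) = 0.020800 / 0.72000 = 0.029.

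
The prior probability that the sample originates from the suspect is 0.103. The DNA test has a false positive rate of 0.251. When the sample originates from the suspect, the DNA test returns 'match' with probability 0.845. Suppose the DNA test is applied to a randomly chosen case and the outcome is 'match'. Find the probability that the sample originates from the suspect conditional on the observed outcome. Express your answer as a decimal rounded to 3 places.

Let H be the event that the sample originates from the suspect. P(H) = 0.103, so P(¬H) = 0.897. With E the 'match' result, P(E|H) = 0.845 and P(E|¬H) = 0.251.
P(E) = 0.845·0.103 + 0.251·0.897 = 0.087035 + 0.22515 = 0.31218.
By Bayes' theorem, P(H|E) = 0.087035 / 0.31218 = 0.279.

P(H | E) ≈ 0.279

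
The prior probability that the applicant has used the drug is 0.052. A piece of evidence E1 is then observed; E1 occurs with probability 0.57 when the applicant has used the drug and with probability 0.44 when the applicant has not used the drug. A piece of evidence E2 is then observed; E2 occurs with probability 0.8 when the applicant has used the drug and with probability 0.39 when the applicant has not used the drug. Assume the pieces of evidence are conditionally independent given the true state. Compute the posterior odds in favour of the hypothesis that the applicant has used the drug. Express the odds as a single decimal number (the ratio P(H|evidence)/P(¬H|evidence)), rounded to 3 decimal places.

Prior odds = 0.052/(1−0.052) = 0.054852.
Likelihood ratio for E1 = 0.57/0.44 = 1.2955.
Likelihood ratio for E2 = 0.8/0.39 = 2.0513.
Posterior odds = prior odds × LR₁ × LR₂ = 0.14576.

Posterior odds ≈ 0.146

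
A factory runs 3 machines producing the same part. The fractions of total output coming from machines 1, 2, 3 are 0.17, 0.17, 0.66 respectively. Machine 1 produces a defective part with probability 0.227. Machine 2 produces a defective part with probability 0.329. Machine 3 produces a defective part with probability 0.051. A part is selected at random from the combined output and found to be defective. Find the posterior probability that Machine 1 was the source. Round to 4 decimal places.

P(defective|M1) = 0.227; P(defective|M2) = 0.329; P(defective|M3) = 0.051.
Prior × likelihood for each source: 0.17·0.227=0.03859, 0.17·0.329=0.05593, 0.66·0.051=0.03366. Summing gives P(defective) = 0.12818.
P(Machine 1 | defective) = 0.03859 / 0.12818 = 0.3011.

Posterior probability ≈ 0.3011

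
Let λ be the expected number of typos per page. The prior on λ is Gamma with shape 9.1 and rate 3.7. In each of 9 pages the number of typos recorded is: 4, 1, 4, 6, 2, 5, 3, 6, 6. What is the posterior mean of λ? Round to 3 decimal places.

Posterior mean ≈ 3.630

Total count ∑xᵢ = 37 over n = 9 pages.
Gamma is conjugate to the Poisson likelihood: posterior is Gamma(shape = 9.1+37 = 46.1, rate = 3.7+9 = 12.7).
Posterior mean = shape/rate = 46.1/12.7 = 3.630.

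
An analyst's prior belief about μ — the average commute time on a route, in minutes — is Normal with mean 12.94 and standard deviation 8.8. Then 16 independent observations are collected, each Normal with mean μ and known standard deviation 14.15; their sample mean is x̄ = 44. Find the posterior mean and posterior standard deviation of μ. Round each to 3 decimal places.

With known σ, the Normal prior is conjugate. Weight on the data is w = (n/σ²)/(n/σ² + 1/τ₀²) = 0.0799111/(0.0799111+0.0129132) = 0.86089.
Posterior mean = w·x̄ + (1−w)·μ₀ = 0.86089·44 + 0.13911·12.94 = 39.679. Posterior variance = 1/(0.0799111+0.0129132) = 10.7730, so SD = 3.282.

Posterior mean ≈ 39.679; posterior SD ≈ 3.282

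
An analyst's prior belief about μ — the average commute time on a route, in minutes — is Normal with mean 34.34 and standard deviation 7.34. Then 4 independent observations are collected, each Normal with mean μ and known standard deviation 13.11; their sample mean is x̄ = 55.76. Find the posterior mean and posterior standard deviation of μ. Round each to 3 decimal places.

With known σ, the Normal prior is conjugate. Weight on the data is w = (n/σ²)/(n/σ² + 1/τ₀²) = 0.0232731/(0.0232731+0.0185613) = 0.55632.
Posterior mean = w·x̄ + (1−w)·μ₀ = 0.55632·55.76 + 0.44368·34.34 = 46.256. Posterior variance = 1/(0.0232731+0.0185613) = 23.9038, so SD = 4.889.

Posterior mean ≈ 46.256; posterior SD ≈ 4.889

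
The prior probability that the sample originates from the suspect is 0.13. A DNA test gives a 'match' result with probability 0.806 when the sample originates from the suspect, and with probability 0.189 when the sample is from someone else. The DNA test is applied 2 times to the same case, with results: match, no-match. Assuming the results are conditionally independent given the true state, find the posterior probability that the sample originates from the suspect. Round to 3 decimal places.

Posterior P(H) ≈ 0.132

Let H be the event that the sample originates from the suspect; start with P(H) = 0.13. P('match'|H) = 0.806, P('match'|¬H) = 0.189.
Update on result 1 ('match'): P(H) ← 0.806·0.1300 / (0.806·0.1300 + 0.189·0.8700) = 0.10478/0.26921 = 0.3892.
Update on result 2 ('no-match'): P(H) ← 0.194·0.3892 / (0.194·0.3892 + 0.811·0.6108) = 0.075507/0.57086 = 0.1323.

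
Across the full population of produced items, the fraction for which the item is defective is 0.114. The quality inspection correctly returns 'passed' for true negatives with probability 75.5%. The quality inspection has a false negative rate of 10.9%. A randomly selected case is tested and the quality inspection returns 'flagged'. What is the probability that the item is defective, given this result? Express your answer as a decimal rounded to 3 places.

Write H for 'the item is defective'. Prior odds H:¬H = 0.114/0.886 = 0.12867. For the 'flagged' outcome, the likelihood ratio is 0.891/0.245 = 3.6367.
Posterior odds = 0.12867 × 3.6367 = 0.46793, so P(H|E) = 0.46793/(1+0.46793) = 0.319.

P(H | E) ≈ 0.319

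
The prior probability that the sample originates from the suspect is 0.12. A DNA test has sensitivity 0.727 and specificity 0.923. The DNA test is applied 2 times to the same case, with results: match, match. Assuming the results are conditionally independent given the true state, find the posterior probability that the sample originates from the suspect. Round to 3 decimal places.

Let H be the event that the sample originates from the suspect; start with P(H) = 0.12. P('match'|H) = 0.727, P('match'|¬H) = 0.077.
Update on result 1 ('match'): P(H) ← 0.727·0.1200 / (0.727·0.1200 + 0.077·0.8800) = 0.087240/0.15500 = 0.5628.
Update on result 2 ('match'): P(H) ← 0.727·0.5628 / (0.727·0.5628 + 0.077·0.4372) = 0.40918/0.44285 = 0.9240.

Posterior P(H) ≈ 0.924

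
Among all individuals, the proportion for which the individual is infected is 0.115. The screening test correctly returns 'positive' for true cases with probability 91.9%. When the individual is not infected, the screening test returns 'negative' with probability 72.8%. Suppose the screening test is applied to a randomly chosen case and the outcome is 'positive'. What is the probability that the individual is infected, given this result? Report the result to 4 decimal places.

Let H be the event that the individual is infected. P(H) = 0.115, so P(¬H) = 0.885. With E the 'positive' result, P(E|H) = 0.919 and P(E|¬H) = 0.272.
P(E) = 0.919·0.115 + 0.272·0.885 = 0.10569 + 0.24072 = 0.34641.
By Bayes' theorem, P(H|E) = 0.10569 / 0.34641 = 0.3051.

P(H | E) ≈ 0.3051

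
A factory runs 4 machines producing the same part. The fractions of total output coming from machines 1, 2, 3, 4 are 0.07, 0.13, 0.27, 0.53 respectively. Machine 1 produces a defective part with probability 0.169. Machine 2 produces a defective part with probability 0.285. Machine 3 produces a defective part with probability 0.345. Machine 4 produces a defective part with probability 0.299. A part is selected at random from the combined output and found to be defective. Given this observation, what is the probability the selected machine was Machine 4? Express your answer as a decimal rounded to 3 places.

Posterior probability ≈ 0.527

Tabulate prior·likelihood by source: [1] prior 0.07, lik 0.169, product 0.01183; [2] prior 0.13, lik 0.285, product 0.03705; [3] prior 0.27, lik 0.345, product 0.09315; [4] prior 0.53, lik 0.299, product 0.1585.
Normalizing constant = 0.30050; the posterior for Machine 4 is its product over the sum, 0.1585/0.30050 = 0.527.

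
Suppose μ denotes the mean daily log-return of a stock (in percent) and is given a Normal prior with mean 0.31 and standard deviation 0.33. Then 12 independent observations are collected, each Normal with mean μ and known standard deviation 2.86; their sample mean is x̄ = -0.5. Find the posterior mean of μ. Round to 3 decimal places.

Posterior mean ≈ 0.198

With known σ, the Normal prior is conjugate. Weight on the data is w = (n/σ²)/(n/σ² + 1/τ₀²) = 1.46706/(1.46706+9.18274) = 0.13776.
Posterior mean = w·x̄ + (1−w)·μ₀ = 0.13776·-0.5 + 0.86224·0.31 = 0.198.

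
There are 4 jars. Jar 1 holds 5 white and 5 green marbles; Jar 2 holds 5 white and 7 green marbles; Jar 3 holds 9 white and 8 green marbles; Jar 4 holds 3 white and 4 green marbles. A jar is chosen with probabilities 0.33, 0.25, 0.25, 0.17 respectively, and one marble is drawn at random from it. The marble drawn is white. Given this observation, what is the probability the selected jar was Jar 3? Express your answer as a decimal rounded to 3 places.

Posterior probability ≈ 0.279

Tabulate prior·likelihood by source: [1] prior 0.33, lik 0.5, product 0.1650; [2] prior 0.25, lik 0.4167, product 0.1042; [3] prior 0.25, lik 0.5294, product 0.1324; [4] prior 0.17, lik 0.4286, product 0.07286.
Normalizing constant = 0.47438; the posterior for Jar 3 is its product over the sum, 0.1324/0.47438 = 0.279.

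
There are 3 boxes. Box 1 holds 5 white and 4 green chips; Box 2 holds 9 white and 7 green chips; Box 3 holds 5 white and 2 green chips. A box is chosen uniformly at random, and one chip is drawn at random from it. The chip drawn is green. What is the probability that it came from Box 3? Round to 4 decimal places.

Tabulate prior·likelihood by source: [1] prior 0.333333, lik 0.4444, product 0.1481; [2] prior 0.333333, lik 0.4375, product 0.1458; [3] prior 0.333333, lik 0.2857, product 0.09524.
Normalizing constant = 0.38922; the posterior for Box 3 is its product over the sum, 0.09524/0.38922 = 0.2447.

Posterior probability ≈ 0.2447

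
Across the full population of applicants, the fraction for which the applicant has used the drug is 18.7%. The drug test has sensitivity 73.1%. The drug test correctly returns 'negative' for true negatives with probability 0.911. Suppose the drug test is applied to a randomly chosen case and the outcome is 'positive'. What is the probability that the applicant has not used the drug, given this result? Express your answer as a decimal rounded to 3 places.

Write H for 'the applicant has used the drug'. Prior odds H:¬H = 0.187/0.813 = 0.23001. For the 'positive' outcome, the likelihood ratio is 0.731/0.089 = 8.2135.
Posterior odds = 0.23001 × 8.2135 = 1.8892, so P(H|E) = 1.8892/(1+1.8892) = 0.654. Then P(¬H|E) = 1 − 0.654 = 0.346.

P(¬H | E) ≈ 0.346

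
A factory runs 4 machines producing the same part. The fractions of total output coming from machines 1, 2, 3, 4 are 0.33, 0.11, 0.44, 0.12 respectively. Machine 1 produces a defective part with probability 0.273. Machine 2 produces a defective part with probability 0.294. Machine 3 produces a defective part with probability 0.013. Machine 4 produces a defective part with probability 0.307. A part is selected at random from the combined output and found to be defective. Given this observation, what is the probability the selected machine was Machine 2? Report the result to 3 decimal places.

P(defective|M1) = 0.273; P(defective|M2) = 0.294; P(defective|M3) = 0.013; P(defective|M4) = 0.307.
Prior × likelihood for each source: 0.33·0.273=0.09009, 0.11·0.294=0.03234, 0.44·0.013=0.005720, 0.12·0.307=0.03684. Summing gives P(defective) = 0.16499.
P(Machine 2 | defective) = 0.03234 / 0.16499 = 0.196.

Posterior probability ≈ 0.196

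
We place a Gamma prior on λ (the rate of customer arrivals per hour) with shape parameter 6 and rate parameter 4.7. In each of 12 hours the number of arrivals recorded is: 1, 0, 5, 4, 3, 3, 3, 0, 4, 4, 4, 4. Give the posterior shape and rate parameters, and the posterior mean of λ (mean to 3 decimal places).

Posterior: Gamma(shape=41, rate=16.7); mean ≈ 2.455

Total count ∑xᵢ = 35 over n = 12 hours.
Gamma is conjugate to the Poisson likelihood: posterior is Gamma(shape = 6+35 = 41, rate = 4.7+12 = 16.7).
E[λ | data] = 41/16.7 = 2.455.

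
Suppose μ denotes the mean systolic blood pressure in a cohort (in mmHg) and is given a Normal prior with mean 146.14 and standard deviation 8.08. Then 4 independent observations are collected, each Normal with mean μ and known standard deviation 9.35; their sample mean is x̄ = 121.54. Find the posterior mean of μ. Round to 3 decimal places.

Posterior mean ≈ 127.710

With known σ, the Normal prior is conjugate. Weight on the data is w = (n/σ²)/(n/σ² + 1/τ₀²) = 0.0457548/(0.0457548+0.0153171) = 0.74920.
Posterior mean = w·x̄ + (1−w)·μ₀ = 0.74920·121.54 + 0.25080·146.14 = 127.710.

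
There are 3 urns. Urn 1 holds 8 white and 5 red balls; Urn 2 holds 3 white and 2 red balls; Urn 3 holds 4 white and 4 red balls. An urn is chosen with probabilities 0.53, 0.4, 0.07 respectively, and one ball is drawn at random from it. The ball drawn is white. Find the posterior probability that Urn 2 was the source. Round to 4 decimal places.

Tabulate prior·likelihood by source: [1] prior 0.53, lik 0.6154, product 0.3262; [2] prior 0.4, lik 0.6, product 0.2400; [3] prior 0.07, lik 0.5, product 0.03500.
Normalizing constant = 0.60115; the posterior for Urn 2 is its product over the sum, 0.2400/0.60115 = 0.3992.

Posterior probability ≈ 0.3992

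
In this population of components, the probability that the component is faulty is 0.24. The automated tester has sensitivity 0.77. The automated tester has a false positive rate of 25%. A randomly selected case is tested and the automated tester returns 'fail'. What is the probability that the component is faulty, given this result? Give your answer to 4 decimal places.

Write H for 'the component is faulty'. Prior odds H:¬H = 0.24/0.76 = 0.31579. For the 'fail' outcome, the likelihood ratio is 0.77/0.25 = 3.0800.
Posterior odds = 0.31579 × 3.0800 = 0.97263, so P(H|E) = 0.97263/(1+0.97263) = 0.4931.

P(H | E) ≈ 0.4931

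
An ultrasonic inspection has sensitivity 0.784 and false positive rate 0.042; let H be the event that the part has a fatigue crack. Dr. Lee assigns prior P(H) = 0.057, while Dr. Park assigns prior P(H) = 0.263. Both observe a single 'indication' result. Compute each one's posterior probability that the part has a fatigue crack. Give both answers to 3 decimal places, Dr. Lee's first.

Dr. Lee: 0.530; Dr. Park: 0.869

The likelihood ratio for an 'indication' result is 0.784/0.042 = 18.667.
Dr. Lee: prior odds 0.057/0.943 = 0.060445; posterior odds 1.1283; posterior probability 0.530.
Dr. Park: prior odds 0.263/0.737 = 0.35685; posterior odds 6.6612; posterior probability 0.869.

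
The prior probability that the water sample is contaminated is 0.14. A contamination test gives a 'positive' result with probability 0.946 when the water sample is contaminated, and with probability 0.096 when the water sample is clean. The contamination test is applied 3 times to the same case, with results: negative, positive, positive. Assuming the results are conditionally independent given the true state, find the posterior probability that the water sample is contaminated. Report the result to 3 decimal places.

With H the event that the water sample is contaminated, the joint likelihood of the observed sequence is P(data|H) = 0.054·0.946·0.946 = 0.048325 and P(data|¬H) = 0.904·0.096·0.096 = 0.0083313.
Bayes: P(H|data) = 0.14·0.048325 / (0.14·0.048325 + 0.86·0.0083313) = 0.0067656/0.013930 = 0.4857.

Posterior P(H) ≈ 0.486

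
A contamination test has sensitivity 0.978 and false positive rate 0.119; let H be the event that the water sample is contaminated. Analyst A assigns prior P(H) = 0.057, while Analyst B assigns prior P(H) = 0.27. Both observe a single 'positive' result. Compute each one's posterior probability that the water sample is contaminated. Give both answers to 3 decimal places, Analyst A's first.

P('+'|H) = 0.978, P('+'|¬H) = 0.119.
Analyst A: numerator 0.978·0.057 = 0.055746; evidence = 0.055746+0.119·0.943 = 0.16796; posterior = 0.332.
Analyst B: numerator 0.978·0.27 = 0.26406; evidence = 0.26406+0.119·0.73 = 0.35093; posterior = 0.752.

Analyst A: 0.332; Analyst B: 0.752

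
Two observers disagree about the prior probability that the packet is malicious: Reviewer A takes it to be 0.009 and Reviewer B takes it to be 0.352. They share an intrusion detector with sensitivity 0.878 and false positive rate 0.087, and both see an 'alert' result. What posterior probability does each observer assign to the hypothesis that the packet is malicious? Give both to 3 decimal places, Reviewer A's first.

P('+'|H) = 0.878, P('+'|¬H) = 0.087.
Reviewer A: numerator 0.878·0.009 = 0.0079020; evidence = 0.0079020+0.087·0.991 = 0.094119; posterior = 0.084.
Reviewer B: numerator 0.878·0.352 = 0.30906; evidence = 0.30906+0.087·0.648 = 0.36543; posterior = 0.846.

Reviewer A: 0.084; Reviewer B: 0.846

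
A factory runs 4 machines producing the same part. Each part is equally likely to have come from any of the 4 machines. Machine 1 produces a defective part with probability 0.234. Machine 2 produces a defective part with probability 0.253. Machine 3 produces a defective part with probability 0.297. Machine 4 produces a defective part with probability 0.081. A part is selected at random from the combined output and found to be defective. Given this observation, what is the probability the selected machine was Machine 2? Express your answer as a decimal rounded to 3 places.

Posterior probability ≈ 0.292

P(defective|M1) = 0.234; P(defective|M2) = 0.253; P(defective|M3) = 0.297; P(defective|M4) = 0.081.
Prior × likelihood for each source: 0.25·0.234=0.05850, 0.25·0.253=0.06325, 0.25·0.297=0.07425, 0.25·0.081=0.02025. Summing gives P(defective) = 0.21625.
P(Machine 2 | defective) = 0.06325 / 0.21625 = 0.292.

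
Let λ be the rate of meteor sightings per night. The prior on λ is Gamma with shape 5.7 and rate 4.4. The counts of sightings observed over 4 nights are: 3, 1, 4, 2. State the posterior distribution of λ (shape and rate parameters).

Total count ∑xᵢ = 10 over n = 4 nights.
Gamma is conjugate to the Poisson likelihood: posterior is Gamma(shape = 5.7+10 = 15.7, rate = 4.4+4 = 8.4).

Posterior: Gamma(shape=15.7, rate=8.4)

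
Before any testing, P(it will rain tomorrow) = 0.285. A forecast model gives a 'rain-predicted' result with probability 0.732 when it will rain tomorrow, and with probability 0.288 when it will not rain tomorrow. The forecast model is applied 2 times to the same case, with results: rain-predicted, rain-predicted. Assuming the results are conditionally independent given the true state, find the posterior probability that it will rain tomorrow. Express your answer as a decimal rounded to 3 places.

Let H be the event that it will rain tomorrow; start with P(H) = 0.285. P('rain-predicted'|H) = 0.732, P('rain-predicted'|¬H) = 0.288.
Update on result 1 ('rain-predicted'): P(H) ← 0.732·0.2850 / (0.732·0.2850 + 0.288·0.7150) = 0.20862/0.41454 = 0.5033.
Update on result 2 ('rain-predicted'): P(H) ← 0.732·0.5033 / (0.732·0.5033 + 0.288·0.4967) = 0.36838/0.51145 = 0.7203.

Posterior P(H) ≈ 0.720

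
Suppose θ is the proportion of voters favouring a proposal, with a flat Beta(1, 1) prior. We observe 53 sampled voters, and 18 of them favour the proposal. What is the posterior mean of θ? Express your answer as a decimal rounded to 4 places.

Observing 18 successes and 35 failures updates Beta(1, 1) by adding the success and failure counts to the two shape parameters: α = 1+18 = 19, β = 1+35 = 36.
E[θ | data] = 19/(19+36) = 0.3455.

Posterior mean ≈ 0.3455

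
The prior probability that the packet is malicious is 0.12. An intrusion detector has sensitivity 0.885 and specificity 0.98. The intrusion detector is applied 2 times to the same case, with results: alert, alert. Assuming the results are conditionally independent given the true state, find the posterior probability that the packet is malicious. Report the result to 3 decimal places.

Posterior P(H) ≈ 0.996

With H the event that the packet is malicious, the joint likelihood of the observed sequence is P(data|H) = 0.885·0.885 = 0.78323 and P(data|¬H) = 0.02·0.02 = 0.00040000.
Bayes: P(H|data) = 0.12·0.78323 / (0.12·0.78323 + 0.88·0.00040000) = 0.093987/0.094339 = 0.9963.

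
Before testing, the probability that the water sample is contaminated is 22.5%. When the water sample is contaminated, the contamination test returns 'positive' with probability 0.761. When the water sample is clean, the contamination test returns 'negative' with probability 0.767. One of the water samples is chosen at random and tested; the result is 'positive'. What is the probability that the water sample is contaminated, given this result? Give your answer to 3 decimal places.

Write H for 'the water sample is contaminated'. Prior odds H:¬H = 0.225/0.775 = 0.29032. For the 'positive' outcome, the likelihood ratio is 0.761/0.233 = 3.2661.
Posterior odds = 0.29032 × 3.2661 = 0.94822, so P(H|E) = 0.94822/(1+0.94822) = 0.487.

P(H | E) ≈ 0.487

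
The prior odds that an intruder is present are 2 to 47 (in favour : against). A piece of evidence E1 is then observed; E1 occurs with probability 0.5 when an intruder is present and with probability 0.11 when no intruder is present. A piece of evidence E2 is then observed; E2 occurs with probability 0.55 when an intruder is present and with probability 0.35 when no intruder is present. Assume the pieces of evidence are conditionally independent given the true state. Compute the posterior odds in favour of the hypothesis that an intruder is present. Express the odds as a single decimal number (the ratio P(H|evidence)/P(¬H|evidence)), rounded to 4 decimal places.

Prior odds = 2/47 = 0.042553. In log-odds, ln(0.042553) = -3.1570.
Add log likelihood ratios: ln(4.5455) + ln(1.5714) = 1.9661.
Posterior log-odds = -1.1909, so posterior odds = exp(-1.1909) = 0.30395.

Posterior odds ≈ 0.3040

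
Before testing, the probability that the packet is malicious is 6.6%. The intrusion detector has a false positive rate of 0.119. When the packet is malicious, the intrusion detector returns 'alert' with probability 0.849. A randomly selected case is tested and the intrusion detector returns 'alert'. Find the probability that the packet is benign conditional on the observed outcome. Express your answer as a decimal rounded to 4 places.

Let H be the event that the packet is malicious. P(H) = 0.066, so P(¬H) = 0.934. With E the 'alert' result, P(E|H) = 0.849 and P(E|¬H) = 0.119.
P(E) = 0.849·0.066 + 0.119·0.934 = 0.056034 + 0.11115 = 0.16718.
By Bayes' theorem, P(H|E) = 0.056034 / 0.16718 = 0.3352. Hence P(¬H|E) = 1 − 0.3352 = 0.6648.

P(¬H | E) ≈ 0.6648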